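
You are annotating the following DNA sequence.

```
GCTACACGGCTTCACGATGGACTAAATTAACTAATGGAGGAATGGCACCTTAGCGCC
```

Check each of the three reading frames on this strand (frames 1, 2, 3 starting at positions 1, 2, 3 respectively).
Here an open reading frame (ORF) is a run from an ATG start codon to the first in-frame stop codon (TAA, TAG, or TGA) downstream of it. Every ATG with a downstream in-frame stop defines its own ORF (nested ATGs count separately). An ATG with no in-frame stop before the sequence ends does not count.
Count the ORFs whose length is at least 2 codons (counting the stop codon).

Frame 1: GCT ACA CGG CTT CAC GAT GGA CTA AAT TAA CTA ATG GAG GAA TGG CAC CTT AGC GCC — no ATG→stop ORF.
Frame 2: CTA CAC GGC TTC ACG ATG GAC TAA ATT AAC TAA TGG AGG AAT GGC ACC TTA GCG — ATG at 17, stop TAA at 23 → 9 nt.
Frame 3: TAC ACG GCT TCA CGA TGG ACT AAA TTA ACT AAT GGA GGA ATG GCA CCT TAG CGC — ATG at 42, stop TAG at 51 → 12 nt.
ORFs ≥ 2 codons: frame 2 17–25 (3 codons), frame 3 42–53 (4 codons). Count = 2.

2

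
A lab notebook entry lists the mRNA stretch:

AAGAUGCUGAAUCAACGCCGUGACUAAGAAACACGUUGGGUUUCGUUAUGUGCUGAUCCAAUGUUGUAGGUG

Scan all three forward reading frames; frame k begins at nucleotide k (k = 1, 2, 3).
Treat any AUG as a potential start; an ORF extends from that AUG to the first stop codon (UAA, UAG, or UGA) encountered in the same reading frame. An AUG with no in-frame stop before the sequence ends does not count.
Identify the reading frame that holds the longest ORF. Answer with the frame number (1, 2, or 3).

Frame 1: AAG AUG CUG AAU CAA CGC CGU GAC UAA GAA ACA CGU UGG GUU UCG UUA UGU GCU GAU CCA AUG UUG UAG GUG — AUG at 4, stop UAA at 25 → 24 nt; AUG at 61, stop UAG at 67 → 9 nt.
Frame 2: AGA UGC UGA AUC AAC GCC GUG ACU AAG AAA CAC GUU GGG UUU CGU UAU GUG CUG AUC CAA UGU UGU AGG — no AUG→stop ORF.
Frame 3: GAU GCU GAA UCA ACG CCG UGA CUA AGA AAC ACG UUG GGU UUC GUU AUG UGC UGA UCC AAU GUU GUA GGU — AUG at 48, stop UGA at 54 → 9 nt.
Longest ORF is 24 nt in frame 1 (positions 4–27).

1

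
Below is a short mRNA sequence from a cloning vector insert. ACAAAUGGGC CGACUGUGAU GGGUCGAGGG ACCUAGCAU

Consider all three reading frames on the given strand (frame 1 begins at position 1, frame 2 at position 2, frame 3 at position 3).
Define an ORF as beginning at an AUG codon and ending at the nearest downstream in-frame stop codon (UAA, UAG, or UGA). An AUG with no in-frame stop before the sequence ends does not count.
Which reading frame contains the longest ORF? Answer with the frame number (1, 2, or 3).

Frame 1: ACA AAU GGG CCG ACU GUG AUG GGU CGA GGG ACC UAG CAU — AUG at 19, stop UAG at 34 → 18 nt.
Frame 2: CAA AUG GGC CGA CUG UGA UGG GUC GAG GGA CCU AGC — AUG at 5, stop UGA at 17 → 15 nt.
Frame 3: AAA UGG GCC GAC UGU GAU GGG UCG AGG GAC CUA GCA — no AUG→stop ORF.
Longest ORF is 18 nt in frame 1 (positions 19–36).

1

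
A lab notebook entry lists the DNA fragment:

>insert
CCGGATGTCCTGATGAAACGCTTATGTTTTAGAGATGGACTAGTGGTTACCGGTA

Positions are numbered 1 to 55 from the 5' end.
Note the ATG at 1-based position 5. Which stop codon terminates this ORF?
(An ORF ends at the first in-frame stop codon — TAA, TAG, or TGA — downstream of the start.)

Codons from position 5: ATG (5–7), TCC (8–10), TGA (11–13).
The first in-frame stop codon is TGA.

TGA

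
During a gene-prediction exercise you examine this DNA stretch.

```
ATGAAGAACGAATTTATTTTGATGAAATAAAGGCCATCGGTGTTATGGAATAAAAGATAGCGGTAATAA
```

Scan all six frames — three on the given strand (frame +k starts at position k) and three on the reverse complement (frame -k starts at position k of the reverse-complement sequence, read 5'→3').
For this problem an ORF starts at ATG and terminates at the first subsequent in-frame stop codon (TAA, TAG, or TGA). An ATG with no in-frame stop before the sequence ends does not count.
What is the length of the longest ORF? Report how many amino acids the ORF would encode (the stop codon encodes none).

Reverse complement (5'→3'): TTATTACCGCTATCTTTTATTCCATAACACCGATGGCCTTTATTTCATCAAAATAAATTCGTTCTTCAT
Frame +1: ATG AAG AAC GAA TTT ATT TTG ATG AAA TAA AGG CCA TCG GTG TTA TGG AAT AAA AGA TAG CGG TAA TAA — ATG at 1, stop TAA at 28 → 30 nt; ATG at 22, stop TAA at 28 → 9 nt.
Frame +2: TGA AGA ACG AAT TTA TTT TGA TGA AAT AAA GGC CAT CGG TGT TAT GGA ATA AAA GAT AGC GGT AAT — no ATG→stop ORF.
Frame +3: GAA GAA CGA ATT TAT TTT GAT GAA ATA AAG GCC ATC GGT GTT ATG GAA TAA AAG ATA GCG GTA ATA — ATG at 45, stop TAA at 51 → 9 nt.
Frame -1: TTA TTA CCG CTA TCT TTT ATT CCA TAA CAC CGA TGG CCT TTA TTT CAT CAA AAT AAA TTC GTT CTT CAT — no ATG→stop ORF.
Frame -2: TAT TAC CGC TAT CTT TTA TTC CAT AAC ACC GAT GGC CTT TAT TTC ATC AAA ATA AAT TCG TTC TTC — no ATG→stop ORF.
Frame -3: ATT ACC GCT ATC TTT TAT TCC ATA ACA CCG ATG GCC TTT ATT TCA TCA AAA TAA ATT CGT TCT TCA — ATG at 33, stop TAA at 54 → 24 nt.
Longest: frame +1, positions 1–30, 30 nt = 10 codons = 9 aa. → 9 amino acids.

9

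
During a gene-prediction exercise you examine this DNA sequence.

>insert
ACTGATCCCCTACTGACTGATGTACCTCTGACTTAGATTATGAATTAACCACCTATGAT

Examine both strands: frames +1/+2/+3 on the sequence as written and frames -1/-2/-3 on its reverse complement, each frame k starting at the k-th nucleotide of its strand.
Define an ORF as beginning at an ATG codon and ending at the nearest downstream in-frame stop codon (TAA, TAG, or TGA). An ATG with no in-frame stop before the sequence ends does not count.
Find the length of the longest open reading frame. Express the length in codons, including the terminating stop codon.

Reverse complement (5'→3'): ATCATAGGTGGTTAATTCATAATCTAAGTCAGAGGTACATCAGTCAGTAGGGGATCAGT
Frame +1: ACT GAT CCC CTA CTG ACT GAT GTA CCT CTG ACT TAG ATT ATG AAT TAA CCA CCT ATG — ATG at 40, stop TAA at 46 → 9 nt.
Frame +2: CTG ATC CCC TAC TGA CTG ATG TAC CTC TGA CTT AGA TTA TGA ATT AAC CAC CTA TGA — ATG at 20, stop TGA at 29 → 12 nt.
Frame +3: TGA TCC CCT ACT GAC TGA TGT ACC TCT GAC TTA GAT TAT GAA TTA ACC ACC TAT GAT — no ATG→stop ORF.
Frame -1: ATC ATA GGT GGT TAA TTC ATA ATC TAA GTC AGA GGT ACA TCA GTC AGT AGG GGA TCA — no ATG→stop ORF.
Frame -2: TCA TAG GTG GTT AAT TCA TAA TCT AAG TCA GAG GTA CAT CAG TCA GTA GGG GAT CAG — no ATG→stop ORF.
Frame -3: CAT AGG TGG TTA ATT CAT AAT CTA AGT CAG AGG TAC ATC AGT CAG TAG GGG ATC AGT — no ATG→stop ORF.
Longest: frame +2, positions 20–31, 12 nt = 4 codons = 3 aa. → 4 codons.

4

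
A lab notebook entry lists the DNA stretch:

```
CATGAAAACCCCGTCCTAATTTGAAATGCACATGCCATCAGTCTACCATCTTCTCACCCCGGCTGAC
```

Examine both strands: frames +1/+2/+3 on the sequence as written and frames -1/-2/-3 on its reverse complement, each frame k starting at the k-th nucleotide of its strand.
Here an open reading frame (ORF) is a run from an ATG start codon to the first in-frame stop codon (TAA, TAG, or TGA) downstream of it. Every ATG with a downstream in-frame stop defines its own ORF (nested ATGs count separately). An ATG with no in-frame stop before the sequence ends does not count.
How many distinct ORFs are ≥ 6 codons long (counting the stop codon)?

Reverse complement (5'→3'): GTCAGCCGGGGTGAGAAGATGGTAGACTGATGGCATGTGCATTTCAAATTAGGACGGGGTTTTCATG
Frame +1: CAT GAA AAC CCC GTC CTA ATT TGA AAT GCA CAT GCC ATC AGT CTA CCA TCT TCT CAC CCC GGC TGA — no ATG→stop ORF.
Frame +2: ATG AAA ACC CCG TCC TAA TTT GAA ATG CAC ATG CCA TCA GTC TAC CAT CTT CTC ACC CCG GCT GAC — ATG at 2, stop TAA at 17 → 18 nt.
Frame +3: TGA AAA CCC CGT CCT AAT TTG AAA TGC ACA TGC CAT CAG TCT ACC ATC TTC TCA CCC CGG CTG — no ATG→stop ORF.
Frame -1: GTC AGC CGG GGT GAG AAG ATG GTA GAC TGA TGG CAT GTG CAT TTC AAA TTA GGA CGG GGT TTT CAT — ATG at 19, stop TGA at 28 → 12 nt.
Frame -2: TCA GCC GGG GTG AGA AGA TGG TAG ACT GAT GGC ATG TGC ATT TCA AAT TAG GAC GGG GTT TTC ATG — ATG at 35, stop TAG at 50 → 18 nt.
Frame -3: CAG CCG GGG TGA GAA GAT GGT AGA CTG ATG GCA TGT GCA TTT CAA ATT AGG ACG GGG TTT TCA — no ATG→stop ORF.
ORFs ≥ 6 codons: frame +2 2–19 (6 codons), frame -2 35–52 (6 codons). Count = 2.

2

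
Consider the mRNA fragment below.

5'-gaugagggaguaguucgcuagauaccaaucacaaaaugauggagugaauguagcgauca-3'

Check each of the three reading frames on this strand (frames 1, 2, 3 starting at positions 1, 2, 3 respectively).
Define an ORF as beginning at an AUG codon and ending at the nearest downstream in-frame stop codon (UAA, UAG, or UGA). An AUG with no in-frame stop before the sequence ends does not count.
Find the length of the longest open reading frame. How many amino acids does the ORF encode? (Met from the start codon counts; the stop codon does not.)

3

Frame 1: GAU GAG GGA GUA GUU CGC UAG AUA CCA AUC ACA AAA UGA UGG AGU GAA UGU AGC GAU — no AUG→stop ORF.
Frame 2: AUG AGG GAG UAG UUC GCU AGA UAC CAA UCA CAA AAU GAU GGA GUG AAU GUA GCG AUC — AUG at 2, stop UAG at 11 → 12 nt.
Frame 3: UGA GGG AGU AGU UCG CUA GAU ACC AAU CAC AAA AUG AUG GAG UGA AUG UAG CGA UCA — AUG at 36, stop UGA at 45 → 12 nt; AUG at 39, stop UGA at 45 → 9 nt; AUG at 48, stop UAG at 51 → 6 nt.
Longest: frame 2, positions 2–13, 12 nt = 4 codons = 3 aa. → 3 amino acids.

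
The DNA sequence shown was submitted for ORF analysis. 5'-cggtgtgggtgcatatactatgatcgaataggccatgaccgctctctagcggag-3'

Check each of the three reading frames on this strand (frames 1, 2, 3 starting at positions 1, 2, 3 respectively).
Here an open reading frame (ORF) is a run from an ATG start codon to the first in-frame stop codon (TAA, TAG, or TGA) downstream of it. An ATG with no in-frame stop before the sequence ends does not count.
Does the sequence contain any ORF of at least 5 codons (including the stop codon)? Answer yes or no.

Frame 1: CGG TGT GGG TGC ATA TAC TAT GAT CGA ATA GGC CAT GAC CGC TCT CTA GCG GAG — no ATG→stop ORF.
Frame 2: GGT GTG GGT GCA TAT ACT ATG ATC GAA TAG GCC ATG ACC GCT CTC TAG CGG — ATG at 20, stop TAG at 29 → 12 nt; ATG at 35, stop TAG at 47 → 15 nt.
Frame 3: GTG TGG GTG CAT ATA CTA TGA TCG AAT AGG CCA TGA CCG CTC TCT AGC GGA — no ATG→stop ORF.
Frame 2 has an ORF of 5 codons (positions 35–49) ≥ 5, so yes.

yes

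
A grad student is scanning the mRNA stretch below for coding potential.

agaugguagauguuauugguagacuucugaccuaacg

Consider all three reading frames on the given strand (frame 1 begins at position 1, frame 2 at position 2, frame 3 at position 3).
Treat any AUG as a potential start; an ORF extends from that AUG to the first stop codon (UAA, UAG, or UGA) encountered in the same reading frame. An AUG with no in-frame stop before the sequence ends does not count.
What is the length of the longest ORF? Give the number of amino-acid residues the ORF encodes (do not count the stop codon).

Frame 1: AGA UGG UAG AUG UUA UUG GUA GAC UUC UGA CCU AAC — AUG at 10, stop UGA at 28 → 21 nt.
Frame 2: GAU GGU AGA UGU UAU UGG UAG ACU UCU GAC CUA ACG — no AUG→stop ORF.
Frame 3: AUG GUA GAU GUU AUU GGU AGA CUU CUG ACC UAA — AUG at 3, stop UAA at 33 → 33 nt.
Longest: frame 3, positions 3–35, 33 nt = 11 codons = 10 aa. → 10 amino acids.

10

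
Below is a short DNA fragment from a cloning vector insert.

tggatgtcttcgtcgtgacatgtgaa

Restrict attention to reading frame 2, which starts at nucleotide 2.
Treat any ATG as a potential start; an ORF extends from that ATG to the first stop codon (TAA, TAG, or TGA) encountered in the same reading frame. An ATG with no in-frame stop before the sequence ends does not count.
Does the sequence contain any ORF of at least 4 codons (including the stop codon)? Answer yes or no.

no

Frame 2: GGA TGT CTT CGT CGT GAC ATG TGA — ATG at 20, stop TGA at 23 → 6 nt.
Largest ORF found is 2 codons < 4, so no.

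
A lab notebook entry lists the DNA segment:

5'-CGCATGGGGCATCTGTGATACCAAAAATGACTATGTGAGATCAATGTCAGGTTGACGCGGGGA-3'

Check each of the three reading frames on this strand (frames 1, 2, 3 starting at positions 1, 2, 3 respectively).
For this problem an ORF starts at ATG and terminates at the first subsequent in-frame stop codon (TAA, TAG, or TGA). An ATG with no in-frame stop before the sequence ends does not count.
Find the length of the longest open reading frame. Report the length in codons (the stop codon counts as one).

5

Frame 1: CGC ATG GGG CAT CTG TGA TAC CAA AAA TGA CTA TGT GAG ATC AAT GTC AGG TTG ACG CGG GGA — ATG at 4, stop TGA at 16 → 15 nt.
Frame 2: GCA TGG GGC ATC TGT GAT ACC AAA AAT GAC TAT GTG AGA TCA ATG TCA GGT TGA CGC GGG — ATG at 44, stop TGA at 53 → 12 nt.
Frame 3: CAT GGG GCA TCT GTG ATA CCA AAA ATG ACT ATG TGA GAT CAA TGT CAG GTT GAC GCG GGG — ATG at 27, stop TGA at 36 → 12 nt; ATG at 33, stop TGA at 36 → 6 nt.
Longest: frame 1, positions 4–18, 15 nt = 5 codons = 4 aa. → 5 codons.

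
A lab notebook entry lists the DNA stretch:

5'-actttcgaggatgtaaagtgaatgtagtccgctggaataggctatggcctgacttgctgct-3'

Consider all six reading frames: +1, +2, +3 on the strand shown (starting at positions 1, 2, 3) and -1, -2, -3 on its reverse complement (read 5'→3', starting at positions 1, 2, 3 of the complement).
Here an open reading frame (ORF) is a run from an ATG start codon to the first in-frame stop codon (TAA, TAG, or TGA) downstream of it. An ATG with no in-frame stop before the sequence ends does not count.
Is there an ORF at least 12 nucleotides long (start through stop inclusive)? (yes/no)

Reverse complement (5'→3'): AGCAGCAAGTCAGGCCATAGCCTATTCCAGCGGACTACATTCACTTTACATCCTCGAAAGT
Frame +1: ACT TTC GAG GAT GTA AAG TGA ATG TAG TCC GCT GGA ATA GGC TAT GGC CTG ACT TGC TGC — ATG at 22, stop TAG at 25 → 6 nt.
Frame +2: CTT TCG AGG ATG TAA AGT GAA TGT AGT CCG CTG GAA TAG GCT ATG GCC TGA CTT GCT GCT — ATG at 11, stop TAA at 14 → 6 nt; ATG at 44, stop TGA at 50 → 9 nt.
Frame +3: TTT CGA GGA TGT AAA GTG AAT GTA GTC CGC TGG AAT AGG CTA TGG CCT GAC TTG CTG — no ATG→stop ORF.
Frame -1: AGC AGC AAG TCA GGC CAT AGC CTA TTC CAG CGG ACT ACA TTC ACT TTA CAT CCT CGA AAG — no ATG→stop ORF.
Frame -2: GCA GCA AGT CAG GCC ATA GCC TAT TCC AGC GGA CTA CAT TCA CTT TAC ATC CTC GAA AGT — no ATG→stop ORF.
Frame -3: CAG CAA GTC AGG CCA TAG CCT ATT CCA GCG GAC TAC ATT CAC TTT ACA TCC TCG AAA — no ATG→stop ORF.
Largest ORF found is 9 nucleotides < 12, so no.

no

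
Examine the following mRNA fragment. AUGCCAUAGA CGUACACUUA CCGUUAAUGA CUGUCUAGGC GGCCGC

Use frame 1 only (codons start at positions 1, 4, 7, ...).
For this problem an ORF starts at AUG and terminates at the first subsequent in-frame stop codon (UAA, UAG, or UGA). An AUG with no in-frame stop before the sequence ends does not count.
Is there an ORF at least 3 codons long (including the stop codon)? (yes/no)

yes

Frame 1: AUG CCA UAG ACG UAC ACU UAC CGU UAA UGA CUG UCU AGG CGG CCG — AUG at 1, stop UAG at 7 → 9 nt.
Frame 1 has an ORF of 3 codons (positions 1–9) ≥ 3, so yes.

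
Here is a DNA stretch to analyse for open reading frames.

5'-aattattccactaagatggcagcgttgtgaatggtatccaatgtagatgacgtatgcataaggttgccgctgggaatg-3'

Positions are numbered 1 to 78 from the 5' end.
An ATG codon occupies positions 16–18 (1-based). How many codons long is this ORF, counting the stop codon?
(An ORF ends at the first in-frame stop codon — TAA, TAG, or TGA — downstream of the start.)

Codons from position 16: ATG (16–18), GCA (19–21), GCG (22–24), TTG (25–27), TGA (28–30).
TGA is the first in-frame stop; that's 5 codons including the stop.

5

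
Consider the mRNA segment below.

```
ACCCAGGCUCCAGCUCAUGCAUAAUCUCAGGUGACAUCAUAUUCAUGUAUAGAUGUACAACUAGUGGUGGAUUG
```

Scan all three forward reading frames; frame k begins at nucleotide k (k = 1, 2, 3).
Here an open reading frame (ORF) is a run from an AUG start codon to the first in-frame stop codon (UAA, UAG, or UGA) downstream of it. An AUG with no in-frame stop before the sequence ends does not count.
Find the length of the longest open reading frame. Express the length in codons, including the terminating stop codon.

6

Frame 1: ACC CAG GCU CCA GCU CAU GCA UAA UCU CAG GUG ACA UCA UAU UCA UGU AUA GAU GUA CAA CUA GUG GUG GAU — no AUG→stop ORF.
Frame 2: CCC AGG CUC CAG CUC AUG CAU AAU CUC AGG UGA CAU CAU AUU CAU GUA UAG AUG UAC AAC UAG UGG UGG AUU — AUG at 17, stop UGA at 32 → 18 nt; AUG at 53, stop UAG at 62 → 12 nt.
Frame 3: CCA GGC UCC AGC UCA UGC AUA AUC UCA GGU GAC AUC AUA UUC AUG UAU AGA UGU ACA ACU AGU GGU GGA UUG — no AUG→stop ORF.
Longest: frame 2, positions 17–34, 18 nt = 6 codons = 5 aa. → 6 codons.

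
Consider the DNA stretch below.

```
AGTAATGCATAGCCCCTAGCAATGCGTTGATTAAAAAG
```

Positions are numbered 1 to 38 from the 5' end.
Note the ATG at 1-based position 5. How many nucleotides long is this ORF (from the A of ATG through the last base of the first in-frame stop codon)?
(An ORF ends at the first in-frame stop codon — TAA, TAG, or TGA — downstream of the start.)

Codons from position 5: ATG (5–7), CAT (8–10), AGC (11–13), CCC (14–16), TAG (17–19).
TAG is the first in-frame stop; ORF spans 5–19, 15 nucleotides.

15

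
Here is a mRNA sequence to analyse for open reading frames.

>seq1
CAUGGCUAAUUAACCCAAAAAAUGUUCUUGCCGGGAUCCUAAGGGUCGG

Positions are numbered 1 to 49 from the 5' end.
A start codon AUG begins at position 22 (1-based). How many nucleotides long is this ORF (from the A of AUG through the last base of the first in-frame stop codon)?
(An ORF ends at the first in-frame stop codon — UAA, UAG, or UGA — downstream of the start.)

21

Codons from position 22: AUG (22–24), UUC (25–27), UUG (28–30), CCG (31–33), GGA (34–36), UCC (37–39), UAA (40–42).
UAA is the first in-frame stop; ORF spans 22–42, 21 nucleotides.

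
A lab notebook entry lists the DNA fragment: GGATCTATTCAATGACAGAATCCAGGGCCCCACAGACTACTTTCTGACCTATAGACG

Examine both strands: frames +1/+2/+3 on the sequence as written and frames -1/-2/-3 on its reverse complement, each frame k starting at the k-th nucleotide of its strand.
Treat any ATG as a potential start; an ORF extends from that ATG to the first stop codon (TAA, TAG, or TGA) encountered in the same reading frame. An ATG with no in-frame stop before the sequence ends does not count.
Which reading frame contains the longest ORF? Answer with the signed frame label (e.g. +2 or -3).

+3

Reverse complement (5'→3'): CGTCTATAGGTCAGAAAGTAGTCTGTGGGGCCCTGGATTCTGTCATTGAATAGATCC
Frame +1: GGA TCT ATT CAA TGA CAG AAT CCA GGG CCC CAC AGA CTA CTT TCT GAC CTA TAG ACG — no ATG→stop ORF.
Frame +2: GAT CTA TTC AAT GAC AGA ATC CAG GGC CCC ACA GAC TAC TTT CTG ACC TAT AGA — no ATG→stop ORF.
Frame +3: ATC TAT TCA ATG ACA GAA TCC AGG GCC CCA CAG ACT ACT TTC TGA CCT ATA GAC — ATG at 12, stop TGA at 45 → 36 nt.
Frame -1: CGT CTA TAG GTC AGA AAG TAG TCT GTG GGG CCC TGG ATT CTG TCA TTG AAT AGA TCC — no ATG→stop ORF.
Frame -2: GTC TAT AGG TCA GAA AGT AGT CTG TGG GGC CCT GGA TTC TGT CAT TGA ATA GAT — no ATG→stop ORF.
Frame -3: TCT ATA GGT CAG AAA GTA GTC TGT GGG GCC CTG GAT TCT GTC ATT GAA TAG ATC — no ATG→stop ORF.
Longest ORF is 36 nt in frame +3 (positions 12–47).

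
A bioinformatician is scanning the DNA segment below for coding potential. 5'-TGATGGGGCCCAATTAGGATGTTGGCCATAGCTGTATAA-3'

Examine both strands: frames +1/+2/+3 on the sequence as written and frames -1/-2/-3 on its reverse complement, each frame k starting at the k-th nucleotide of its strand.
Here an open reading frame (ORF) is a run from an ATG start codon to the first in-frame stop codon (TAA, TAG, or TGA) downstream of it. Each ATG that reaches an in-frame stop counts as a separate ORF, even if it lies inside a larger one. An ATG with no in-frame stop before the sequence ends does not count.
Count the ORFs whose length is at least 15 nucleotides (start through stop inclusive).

2

Reverse complement (5'→3'): TTATACAGCTATGGCCAACATCCTAATTGGGCCCCATCA
Frame +1: TGA TGG GGC CCA ATT AGG ATG TTG GCC ATA GCT GTA TAA — ATG at 19, stop TAA at 37 → 21 nt.
Frame +2: GAT GGG GCC CAA TTA GGA TGT TGG CCA TAG CTG TAT — no ATG→stop ORF.
Frame +3: ATG GGG CCC AAT TAG GAT GTT GGC CAT AGC TGT ATA — ATG at 3, stop TAG at 15 → 15 nt.
Frame -1: TTA TAC AGC TAT GGC CAA CAT CCT AAT TGG GCC CCA TCA — no ATG→stop ORF.
Frame -2: TAT ACA GCT ATG GCC AAC ATC CTA ATT GGG CCC CAT — no ATG→stop ORF.
Frame -3: ATA CAG CTA TGG CCA ACA TCC TAA TTG GGC CCC ATC — no ATG→stop ORF.
ORFs ≥ 15 nucleotides: frame +1 19–39 (21 nucleotides), frame +3 3–17 (15 nucleotides). Count = 2.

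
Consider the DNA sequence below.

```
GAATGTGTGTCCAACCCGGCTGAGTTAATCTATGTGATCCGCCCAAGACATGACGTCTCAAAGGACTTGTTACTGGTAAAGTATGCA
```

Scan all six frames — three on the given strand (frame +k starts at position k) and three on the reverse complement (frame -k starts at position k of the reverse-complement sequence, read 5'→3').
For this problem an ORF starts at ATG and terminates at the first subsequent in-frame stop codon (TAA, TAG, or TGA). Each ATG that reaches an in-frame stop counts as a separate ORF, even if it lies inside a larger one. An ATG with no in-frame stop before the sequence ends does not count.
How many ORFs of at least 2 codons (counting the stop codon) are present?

Reverse complement (5'→3'): TGCATACTTTACCAGTAACAAGTCCTTTGAGACGTCATGTCTTGGGCGGATCACATAGATTAACTCAGCCGGGTTGGACACACATTC
Frame +1: GAA TGT GTG TCC AAC CCG GCT GAG TTA ATC TAT GTG ATC CGC CCA AGA CAT GAC GTC TCA AAG GAC TTG TTA CTG GTA AAG TAT GCA — no ATG→stop ORF.
Frame +2: AAT GTG TGT CCA ACC CGG CTG AGT TAA TCT ATG TGA TCC GCC CAA GAC ATG ACG TCT CAA AGG ACT TGT TAC TGG TAA AGT ATG — ATG at 32, stop TGA at 35 → 6 nt; ATG at 50, stop TAA at 77 → 30 nt.
Frame +3: ATG TGT GTC CAA CCC GGC TGA GTT AAT CTA TGT GAT CCG CCC AAG ACA TGA CGT CTC AAA GGA CTT GTT ACT GGT AAA GTA TGC — ATG at 3, stop TGA at 21 → 21 nt.
Frame -1: TGC ATA CTT TAC CAG TAA CAA GTC CTT TGA GAC GTC ATG TCT TGG GCG GAT CAC ATA GAT TAA CTC AGC CGG GTT GGA CAC ACA TTC — ATG at 37, stop TAA at 61 → 27 nt.
Frame -2: GCA TAC TTT ACC AGT AAC AAG TCC TTT GAG ACG TCA TGT CTT GGG CGG ATC ACA TAG ATT AAC TCA GCC GGG TTG GAC ACA CAT — no ATG→stop ORF.
Frame -3: CAT ACT TTA CCA GTA ACA AGT CCT TTG AGA CGT CAT GTC TTG GGC GGA TCA CAT AGA TTA ACT CAG CCG GGT TGG ACA CAC ATT — no ATG→stop ORF.
ORFs ≥ 2 codons: frame +2 32–37 (2 codons), frame +2 50–79 (10 codons), frame +3 3–23 (7 codons), frame -1 37–63 (9 codons). Count = 4.

4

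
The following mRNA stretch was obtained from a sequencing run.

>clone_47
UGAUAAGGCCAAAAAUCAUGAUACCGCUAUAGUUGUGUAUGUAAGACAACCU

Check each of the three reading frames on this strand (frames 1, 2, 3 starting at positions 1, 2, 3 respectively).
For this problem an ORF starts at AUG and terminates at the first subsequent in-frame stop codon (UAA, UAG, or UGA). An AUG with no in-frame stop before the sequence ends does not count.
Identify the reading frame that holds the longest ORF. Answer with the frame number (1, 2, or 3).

Frame 1: UGA UAA GGC CAA AAA UCA UGA UAC CGC UAU AGU UGU GUA UGU AAG ACA ACC — no AUG→stop ORF.
Frame 2: GAU AAG GCC AAA AAU CAU GAU ACC GCU AUA GUU GUG UAU GUA AGA CAA CCU — no AUG→stop ORF.
Frame 3: AUA AGG CCA AAA AUC AUG AUA CCG CUA UAG UUG UGU AUG UAA GAC AAC — AUG at 18, stop UAG at 30 → 15 nt; AUG at 39, stop UAA at 42 → 6 nt.
Longest ORF is 15 nt in frame 3 (positions 18–32).

3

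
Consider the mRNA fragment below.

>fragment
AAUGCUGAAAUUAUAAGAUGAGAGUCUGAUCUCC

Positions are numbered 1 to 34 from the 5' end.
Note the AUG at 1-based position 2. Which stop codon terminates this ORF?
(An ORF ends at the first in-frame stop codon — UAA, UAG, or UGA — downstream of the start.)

UAA

Codons from position 2: AUG (2–4), CUG (5–7), AAA (8–10), UUA (11–13), UAA (14–16).
The first in-frame stop codon is UAA.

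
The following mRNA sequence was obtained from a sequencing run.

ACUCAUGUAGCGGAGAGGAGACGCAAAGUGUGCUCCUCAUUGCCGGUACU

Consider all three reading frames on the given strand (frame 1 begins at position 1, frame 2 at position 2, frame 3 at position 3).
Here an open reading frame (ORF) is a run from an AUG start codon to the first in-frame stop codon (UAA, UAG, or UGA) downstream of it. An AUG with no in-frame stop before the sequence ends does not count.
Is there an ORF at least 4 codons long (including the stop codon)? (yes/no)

no

Frame 1: ACU CAU GUA GCG GAG AGG AGA CGC AAA GUG UGC UCC UCA UUG CCG GUA — no AUG→stop ORF.
Frame 2: CUC AUG UAG CGG AGA GGA GAC GCA AAG UGU GCU CCU CAU UGC CGG UAC — AUG at 5, stop UAG at 8 → 6 nt.
Frame 3: UCA UGU AGC GGA GAG GAG ACG CAA AGU GUG CUC CUC AUU GCC GGU ACU — no AUG→stop ORF.
Largest ORF found is 2 codons < 4, so no.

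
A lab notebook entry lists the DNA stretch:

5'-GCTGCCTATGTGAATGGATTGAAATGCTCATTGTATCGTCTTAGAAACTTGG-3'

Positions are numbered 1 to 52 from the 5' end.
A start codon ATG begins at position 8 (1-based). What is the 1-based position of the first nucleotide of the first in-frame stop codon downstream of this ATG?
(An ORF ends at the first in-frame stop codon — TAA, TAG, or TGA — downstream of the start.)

11

Codons from position 8: ATG (8–10), TGA (11–13).
TGA is a stop codon; it begins at position 11.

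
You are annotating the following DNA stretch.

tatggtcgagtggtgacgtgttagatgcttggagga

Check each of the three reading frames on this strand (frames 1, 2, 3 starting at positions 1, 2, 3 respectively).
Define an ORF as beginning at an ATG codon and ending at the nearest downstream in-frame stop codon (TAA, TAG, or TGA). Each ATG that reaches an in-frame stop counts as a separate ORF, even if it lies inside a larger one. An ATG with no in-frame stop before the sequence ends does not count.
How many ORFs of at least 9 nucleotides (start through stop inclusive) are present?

Frame 1: TAT GGT CGA GTG GTG ACG TGT TAG ATG CTT GGA GGA — no ATG→stop ORF.
Frame 2: ATG GTC GAG TGG TGA CGT GTT AGA TGC TTG GAG — ATG at 2, stop TGA at 14 → 15 nt.
Frame 3: TGG TCG AGT GGT GAC GTG TTA GAT GCT TGG AGG — no ATG→stop ORF.
ORFs ≥ 9 nucleotides: frame 2 2–16 (15 nucleotides). Count = 1.

1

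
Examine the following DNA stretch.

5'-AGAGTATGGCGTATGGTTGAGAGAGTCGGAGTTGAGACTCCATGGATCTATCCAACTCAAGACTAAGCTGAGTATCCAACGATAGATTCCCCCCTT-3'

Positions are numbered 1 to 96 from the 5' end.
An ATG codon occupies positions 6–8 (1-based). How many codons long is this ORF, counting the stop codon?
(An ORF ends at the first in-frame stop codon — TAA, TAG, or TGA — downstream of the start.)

5

Codons from position 6: ATG (6–8), GCG (9–11), TAT (12–14), GGT (15–17), TGA (18–20).
TGA is the first in-frame stop; that's 5 codons including the stop.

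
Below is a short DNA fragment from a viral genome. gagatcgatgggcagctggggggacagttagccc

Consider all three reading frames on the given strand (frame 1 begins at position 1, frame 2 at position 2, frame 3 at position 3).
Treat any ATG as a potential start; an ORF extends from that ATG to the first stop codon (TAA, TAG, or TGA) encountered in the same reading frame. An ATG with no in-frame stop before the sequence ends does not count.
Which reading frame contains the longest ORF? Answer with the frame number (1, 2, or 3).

Frame 1: GAG ATC GAT GGG CAG CTG GGG GGA CAG TTA GCC — no ATG→stop ORF.
Frame 2: AGA TCG ATG GGC AGC TGG GGG GAC AGT TAG CCC — ATG at 8, stop TAG at 29 → 24 nt.
Frame 3: GAT CGA TGG GCA GCT GGG GGG ACA GTT AGC — no ATG→stop ORF.
Longest ORF is 24 nt in frame 2 (positions 8–31).

2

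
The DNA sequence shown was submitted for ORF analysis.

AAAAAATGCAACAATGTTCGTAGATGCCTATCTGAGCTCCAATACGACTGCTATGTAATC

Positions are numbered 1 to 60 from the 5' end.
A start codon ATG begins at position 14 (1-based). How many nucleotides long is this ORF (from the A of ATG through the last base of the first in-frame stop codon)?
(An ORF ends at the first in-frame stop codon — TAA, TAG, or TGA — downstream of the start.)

45

Codons from position 14: ATG (14–16), TTC (17–19), GTA (20–22), GAT (23–25), GCC (26–28), TAT (29–31), CTG (32–34), AGC (35–37), TCC (38–40), AAT (41–43), ACG (44–46), ACT (47–49), GCT (50–52), ATG (53–55), TAA (56–58).
TAA is the first in-frame stop; ORF spans 14–58, 45 nucleotides.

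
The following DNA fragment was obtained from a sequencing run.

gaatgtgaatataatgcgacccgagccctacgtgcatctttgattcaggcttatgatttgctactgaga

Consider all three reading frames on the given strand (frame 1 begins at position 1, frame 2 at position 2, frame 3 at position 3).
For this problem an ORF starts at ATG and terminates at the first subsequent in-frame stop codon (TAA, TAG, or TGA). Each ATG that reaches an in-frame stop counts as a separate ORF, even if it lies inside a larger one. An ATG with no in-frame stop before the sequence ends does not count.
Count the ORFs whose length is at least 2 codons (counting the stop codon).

Frame 1: GAA TGT GAA TAT AAT GCG ACC CGA GCC CTA CGT GCA TCT TTG ATT CAG GCT TAT GAT TTG CTA CTG AGA — no ATG→stop ORF.
Frame 2: AAT GTG AAT ATA ATG CGA CCC GAG CCC TAC GTG CAT CTT TGA TTC AGG CTT ATG ATT TGC TAC TGA — ATG at 14, stop TGA at 41 → 30 nt; ATG at 53, stop TGA at 65 → 15 nt.
Frame 3: ATG TGA ATA TAA TGC GAC CCG AGC CCT ACG TGC ATC TTT GAT TCA GGC TTA TGA TTT GCT ACT GAG — ATG at 3, stop TGA at 6 → 6 nt.
ORFs ≥ 2 codons: frame 2 14–43 (10 codons), frame 2 53–67 (5 codons), frame 3 3–8 (2 codons). Count = 3.

3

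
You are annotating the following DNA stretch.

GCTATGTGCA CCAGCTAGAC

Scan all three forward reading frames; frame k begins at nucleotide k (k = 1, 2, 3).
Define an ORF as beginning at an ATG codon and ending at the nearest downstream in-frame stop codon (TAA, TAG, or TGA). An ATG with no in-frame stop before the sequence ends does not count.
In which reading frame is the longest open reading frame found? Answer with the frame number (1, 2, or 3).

1

Frame 1: GCT ATG TGC ACC AGC TAG — ATG at 4, stop TAG at 16 → 15 nt.
Frame 2: CTA TGT GCA CCA GCT AGA — no ATG→stop ORF.
Frame 3: TAT GTG CAC CAG CTA GAC — no ATG→stop ORF.
Longest ORF is 15 nt in frame 1 (positions 4–18).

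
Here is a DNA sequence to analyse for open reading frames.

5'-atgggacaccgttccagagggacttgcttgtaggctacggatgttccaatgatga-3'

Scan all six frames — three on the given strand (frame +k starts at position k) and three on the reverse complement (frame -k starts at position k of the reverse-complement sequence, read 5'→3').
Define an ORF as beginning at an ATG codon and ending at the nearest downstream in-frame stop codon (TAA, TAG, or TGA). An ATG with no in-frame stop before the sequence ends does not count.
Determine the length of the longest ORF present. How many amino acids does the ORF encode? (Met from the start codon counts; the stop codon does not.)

Reverse complement (5'→3'): TCATCATTGGAACATCCGTAGCCTACAAGCAAGTCCCTCTGGAACGGTGTCCCAT
Frame +1: ATG GGA CAC CGT TCC AGA GGG ACT TGC TTG TAG GCT ACG GAT GTT CCA ATG ATG — ATG at 1, stop TAG at 31 → 33 nt.
Frame +2: TGG GAC ACC GTT CCA GAG GGA CTT GCT TGT AGG CTA CGG ATG TTC CAA TGA TGA — ATG at 41, stop TGA at 50 → 12 nt.
Frame +3: GGG ACA CCG TTC CAG AGG GAC TTG CTT GTA GGC TAC GGA TGT TCC AAT GAT — no ATG→stop ORF.
Frame -1: TCA TCA TTG GAA CAT CCG TAG CCT ACA AGC AAG TCC CTC TGG AAC GGT GTC CCA — no ATG→stop ORF.
Frame -2: CAT CAT TGG AAC ATC CGT AGC CTA CAA GCA AGT CCC TCT GGA ACG GTG TCC CAT — no ATG→stop ORF.
Frame -3: ATC ATT GGA ACA TCC GTA GCC TAC AAG CAA GTC CCT CTG GAA CGG TGT CCC — no ATG→stop ORF.
Longest: frame +1, positions 1–33, 33 nt = 11 codons = 10 aa. → 10 amino acids.

10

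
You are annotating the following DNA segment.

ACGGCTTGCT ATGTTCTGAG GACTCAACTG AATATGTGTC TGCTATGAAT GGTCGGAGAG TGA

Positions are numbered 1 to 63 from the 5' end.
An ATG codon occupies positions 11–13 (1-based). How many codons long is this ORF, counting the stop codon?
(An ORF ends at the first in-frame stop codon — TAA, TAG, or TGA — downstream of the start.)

Codons from position 11: ATG (11–13), TTC (14–16), TGA (17–19).
TGA is the first in-frame stop; that's 3 codons including the stop.

3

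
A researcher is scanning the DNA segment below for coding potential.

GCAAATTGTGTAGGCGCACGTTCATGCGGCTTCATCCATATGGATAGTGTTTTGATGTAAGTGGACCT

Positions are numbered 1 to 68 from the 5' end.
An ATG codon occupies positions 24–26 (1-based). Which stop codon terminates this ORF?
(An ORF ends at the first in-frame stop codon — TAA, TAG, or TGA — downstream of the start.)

TAG

Codons from position 24: ATG (24–26), CGG (27–29), CTT (30–32), CAT (33–35), CCA (36–38), TAT (39–41), GGA (42–44), TAG (45–47).
The first in-frame stop codon is TAG.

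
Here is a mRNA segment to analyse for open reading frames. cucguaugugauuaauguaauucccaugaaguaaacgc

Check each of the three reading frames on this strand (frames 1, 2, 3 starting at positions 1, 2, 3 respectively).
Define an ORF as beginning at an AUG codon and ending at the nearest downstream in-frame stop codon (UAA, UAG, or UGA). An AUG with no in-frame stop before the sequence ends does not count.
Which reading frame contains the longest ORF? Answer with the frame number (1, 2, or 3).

Frame 1: CUC GUA UGU GAU UAA UGU AAU UCC CAU GAA GUA AAC — no AUG→stop ORF.
Frame 2: UCG UAU GUG AUU AAU GUA AUU CCC AUG AAG UAA ACG — AUG at 26, stop UAA at 32 → 9 nt.
Frame 3: CGU AUG UGA UUA AUG UAA UUC CCA UGA AGU AAA CGC — AUG at 6, stop UGA at 9 → 6 nt; AUG at 15, stop UAA at 18 → 6 nt.
Longest ORF is 9 nt in frame 2 (positions 26–34).

2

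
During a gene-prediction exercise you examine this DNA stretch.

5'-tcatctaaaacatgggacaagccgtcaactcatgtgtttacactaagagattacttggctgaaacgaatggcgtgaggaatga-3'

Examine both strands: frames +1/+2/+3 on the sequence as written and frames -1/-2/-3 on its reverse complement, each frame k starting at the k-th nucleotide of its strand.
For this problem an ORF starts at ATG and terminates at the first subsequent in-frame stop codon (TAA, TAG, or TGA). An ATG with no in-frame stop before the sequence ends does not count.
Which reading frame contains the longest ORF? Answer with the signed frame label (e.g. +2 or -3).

+3

Reverse complement (5'→3'): TCATTCCTCACGCCATTCGTTTCAGCCAAGTAATCTCTTAGTGTAAACACATGAGTTGACGGCTTGTCCCATGTTTTAGATGA
Frame +1: TCA TCT AAA ACA TGG GAC AAG CCG TCA ACT CAT GTG TTT ACA CTA AGA GAT TAC TTG GCT GAA ACG AAT GGC GTG AGG AAT — no ATG→stop ORF.
Frame +2: CAT CTA AAA CAT GGG ACA AGC CGT CAA CTC ATG TGT TTA CAC TAA GAG ATT ACT TGG CTG AAA CGA ATG GCG TGA GGA ATG — ATG at 32, stop TAA at 44 → 15 nt; ATG at 68, stop TGA at 74 → 9 nt.
Frame +3: ATC TAA AAC ATG GGA CAA GCC GTC AAC TCA TGT GTT TAC ACT AAG AGA TTA CTT GGC TGA AAC GAA TGG CGT GAG GAA TGA — ATG at 12, stop TGA at 60 → 51 nt.
Frame -1: TCA TTC CTC ACG CCA TTC GTT TCA GCC AAG TAA TCT CTT AGT GTA AAC ACA TGA GTT GAC GGC TTG TCC CAT GTT TTA GAT — no ATG→stop ORF.
Frame -2: CAT TCC TCA CGC CAT TCG TTT CAG CCA AGT AAT CTC TTA GTG TAA ACA CAT GAG TTG ACG GCT TGT CCC ATG TTT TAG ATG — ATG at 71, stop TAG at 77 → 9 nt.
Frame -3: ATT CCT CAC GCC ATT CGT TTC AGC CAA GTA ATC TCT TAG TGT AAA CAC ATG AGT TGA CGG CTT GTC CCA TGT TTT AGA TGA — ATG at 51, stop TGA at 57 → 9 nt.
Longest ORF is 51 nt in frame +3 (positions 12–62).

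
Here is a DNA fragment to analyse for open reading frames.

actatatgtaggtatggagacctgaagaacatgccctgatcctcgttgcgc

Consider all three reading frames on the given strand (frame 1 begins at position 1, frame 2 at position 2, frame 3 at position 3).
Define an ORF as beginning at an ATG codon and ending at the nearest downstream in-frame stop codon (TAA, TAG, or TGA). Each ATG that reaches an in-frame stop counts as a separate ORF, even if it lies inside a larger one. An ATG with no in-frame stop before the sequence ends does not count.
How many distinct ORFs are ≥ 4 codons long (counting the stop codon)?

Frame 1: ACT ATA TGT AGG TAT GGA GAC CTG AAG AAC ATG CCC TGA TCC TCG TTG CGC — ATG at 31, stop TGA at 37 → 9 nt.
Frame 2: CTA TAT GTA GGT ATG GAG ACC TGA AGA ACA TGC CCT GAT CCT CGT TGC — ATG at 14, stop TGA at 23 → 12 nt.
Frame 3: TAT ATG TAG GTA TGG AGA CCT GAA GAA CAT GCC CTG ATC CTC GTT GCG — ATG at 6, stop TAG at 9 → 6 nt.
ORFs ≥ 4 codons: frame 2 14–25 (4 codons). Count = 1.

1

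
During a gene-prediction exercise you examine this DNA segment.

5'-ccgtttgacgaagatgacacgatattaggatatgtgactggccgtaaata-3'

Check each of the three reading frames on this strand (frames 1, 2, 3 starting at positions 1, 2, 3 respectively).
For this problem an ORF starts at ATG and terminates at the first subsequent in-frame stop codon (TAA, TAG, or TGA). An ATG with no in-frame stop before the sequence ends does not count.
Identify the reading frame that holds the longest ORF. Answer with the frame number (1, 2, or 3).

Frame 1: CCG TTT GAC GAA GAT GAC ACG ATA TTA GGA TAT GTG ACT GGC CGT AAA — no ATG→stop ORF.
Frame 2: CGT TTG ACG AAG ATG ACA CGA TAT TAG GAT ATG TGA CTG GCC GTA AAT — ATG at 14, stop TAG at 26 → 15 nt; ATG at 32, stop TGA at 35 → 6 nt.
Frame 3: GTT TGA CGA AGA TGA CAC GAT ATT AGG ATA TGT GAC TGG CCG TAA ATA — no ATG→stop ORF.
Longest ORF is 15 nt in frame 2 (positions 14–28).

2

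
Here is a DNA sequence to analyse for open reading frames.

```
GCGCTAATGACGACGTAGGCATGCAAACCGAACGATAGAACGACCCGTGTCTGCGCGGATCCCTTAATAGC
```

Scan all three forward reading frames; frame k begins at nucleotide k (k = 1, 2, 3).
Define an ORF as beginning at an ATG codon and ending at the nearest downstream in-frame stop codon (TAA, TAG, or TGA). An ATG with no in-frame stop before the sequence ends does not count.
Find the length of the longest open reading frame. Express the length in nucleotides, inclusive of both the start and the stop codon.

18

Frame 1: GCG CTA ATG ACG ACG TAG GCA TGC AAA CCG AAC GAT AGA ACG ACC CGT GTC TGC GCG GAT CCC TTA ATA — ATG at 7, stop TAG at 16 → 12 nt.
Frame 2: CGC TAA TGA CGA CGT AGG CAT GCA AAC CGA ACG ATA GAA CGA CCC GTG TCT GCG CGG ATC CCT TAA TAG — no ATG→stop ORF.
Frame 3: GCT AAT GAC GAC GTA GGC ATG CAA ACC GAA CGA TAG AAC GAC CCG TGT CTG CGC GGA TCC CTT AAT AGC — ATG at 21, stop TAG at 36 → 18 nt.
Longest: frame 3, positions 21–38, 18 nt = 6 codons = 5 aa. → 18 nucleotides.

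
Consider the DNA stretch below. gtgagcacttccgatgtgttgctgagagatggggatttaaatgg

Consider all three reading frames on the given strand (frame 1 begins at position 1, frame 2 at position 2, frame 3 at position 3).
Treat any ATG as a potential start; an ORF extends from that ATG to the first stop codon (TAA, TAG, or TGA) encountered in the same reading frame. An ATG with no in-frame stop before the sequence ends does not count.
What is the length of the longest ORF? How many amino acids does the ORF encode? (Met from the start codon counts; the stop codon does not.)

3

Frame 1: GTG AGC ACT TCC GAT GTG TTG CTG AGA GAT GGG GAT TTA AAT — no ATG→stop ORF.
Frame 2: TGA GCA CTT CCG ATG TGT TGC TGA GAG ATG GGG ATT TAA ATG — ATG at 14, stop TGA at 23 → 12 nt; ATG at 29, stop TAA at 38 → 12 nt.
Frame 3: GAG CAC TTC CGA TGT GTT GCT GAG AGA TGG GGA TTT AAA TGG — no ATG→stop ORF.
Longest: frame 2, positions 14–25, 12 nt = 4 codons = 3 aa. → 3 amino acids.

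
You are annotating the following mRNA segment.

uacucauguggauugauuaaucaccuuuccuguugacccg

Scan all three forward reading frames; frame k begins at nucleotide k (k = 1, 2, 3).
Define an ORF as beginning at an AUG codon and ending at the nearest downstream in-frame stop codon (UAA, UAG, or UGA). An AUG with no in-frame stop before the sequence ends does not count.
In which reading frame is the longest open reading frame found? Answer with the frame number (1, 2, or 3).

Frame 1: UAC UCA UGU GGA UUG AUU AAU CAC CUU UCC UGU UGA CCC — no AUG→stop ORF.
Frame 2: ACU CAU GUG GAU UGA UUA AUC ACC UUU CCU GUU GAC CCG — no AUG→stop ORF.
Frame 3: CUC AUG UGG AUU GAU UAA UCA CCU UUC CUG UUG ACC — AUG at 6, stop UAA at 18 → 15 nt.
Longest ORF is 15 nt in frame 3 (positions 6–20).

3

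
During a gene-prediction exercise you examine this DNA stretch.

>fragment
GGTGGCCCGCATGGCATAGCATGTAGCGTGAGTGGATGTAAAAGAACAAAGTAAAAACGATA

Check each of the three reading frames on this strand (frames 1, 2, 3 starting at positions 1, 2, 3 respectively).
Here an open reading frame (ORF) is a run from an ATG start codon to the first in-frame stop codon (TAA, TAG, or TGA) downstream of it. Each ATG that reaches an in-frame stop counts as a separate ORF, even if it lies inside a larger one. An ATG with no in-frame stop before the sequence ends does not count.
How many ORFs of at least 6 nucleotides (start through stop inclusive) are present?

3

Frame 1: GGT GGC CCG CAT GGC ATA GCA TGT AGC GTG AGT GGA TGT AAA AGA ACA AAG TAA AAA CGA — no ATG→stop ORF.
Frame 2: GTG GCC CGC ATG GCA TAG CAT GTA GCG TGA GTG GAT GTA AAA GAA CAA AGT AAA AAC GAT — ATG at 11, stop TAG at 17 → 9 nt.
Frame 3: TGG CCC GCA TGG CAT AGC ATG TAG CGT GAG TGG ATG TAA AAG AAC AAA GTA AAA ACG ATA — ATG at 21, stop TAG at 24 → 6 nt; ATG at 36, stop TAA at 39 → 6 nt.
ORFs ≥ 6 nucleotides: frame 2 11–19 (9 nucleotides), frame 3 21–26 (6 nucleotides), frame 3 36–41 (6 nucleotides). Count = 3.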